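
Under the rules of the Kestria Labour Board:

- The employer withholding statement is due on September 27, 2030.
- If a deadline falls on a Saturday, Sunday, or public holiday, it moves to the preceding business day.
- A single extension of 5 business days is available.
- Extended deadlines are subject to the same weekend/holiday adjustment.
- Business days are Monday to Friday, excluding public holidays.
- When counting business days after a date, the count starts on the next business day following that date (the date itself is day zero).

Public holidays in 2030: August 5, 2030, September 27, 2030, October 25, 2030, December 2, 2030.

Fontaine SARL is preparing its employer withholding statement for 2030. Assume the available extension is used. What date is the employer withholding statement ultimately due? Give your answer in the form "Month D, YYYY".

The stated deadline is September 27, 2030.
Because September 27, 2030 is a listed holiday, the deadline becomes September 26, 2030 (Thursday).
Counting 5 further business days from September 26, 2030 reaches October 4, 2030.
October 4, 2030 (Friday) is already a business day.
The final due date is October 4, 2030.

October 4, 2030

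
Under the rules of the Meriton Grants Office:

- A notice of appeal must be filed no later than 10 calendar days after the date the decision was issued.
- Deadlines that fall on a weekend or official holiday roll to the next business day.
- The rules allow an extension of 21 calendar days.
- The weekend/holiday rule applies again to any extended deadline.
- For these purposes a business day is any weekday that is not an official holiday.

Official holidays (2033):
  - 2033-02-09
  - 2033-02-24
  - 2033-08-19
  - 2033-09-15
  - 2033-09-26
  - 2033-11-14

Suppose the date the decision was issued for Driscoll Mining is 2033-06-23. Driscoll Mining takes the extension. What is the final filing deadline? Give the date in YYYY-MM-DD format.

2033-07-25

Adding 10 calendar days to 2033-06-23 gives 2033-07-03.
2033-07-03 is a Sunday, so it moves to the next business day, 2033-07-04 (Monday).
Applying the 21-calendar-day extension: 2033-07-04 + 21 days = 2033-07-25.
2033-07-25 (Monday) is already a business day.
The final due date is 2033-07-25.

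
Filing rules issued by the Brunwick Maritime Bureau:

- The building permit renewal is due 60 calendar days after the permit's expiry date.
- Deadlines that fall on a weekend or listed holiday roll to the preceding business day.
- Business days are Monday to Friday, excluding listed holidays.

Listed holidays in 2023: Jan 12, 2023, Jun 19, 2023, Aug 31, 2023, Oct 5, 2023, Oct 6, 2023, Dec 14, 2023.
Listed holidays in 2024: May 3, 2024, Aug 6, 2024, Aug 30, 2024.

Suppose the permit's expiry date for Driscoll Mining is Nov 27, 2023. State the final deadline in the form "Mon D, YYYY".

Jan 26, 2024

Adding 60 calendar days to Nov 27, 2023 gives Jan 26, 2024.
Jan 26, 2024 (Friday) is already a business day.
Deadline: Jan 26, 2024.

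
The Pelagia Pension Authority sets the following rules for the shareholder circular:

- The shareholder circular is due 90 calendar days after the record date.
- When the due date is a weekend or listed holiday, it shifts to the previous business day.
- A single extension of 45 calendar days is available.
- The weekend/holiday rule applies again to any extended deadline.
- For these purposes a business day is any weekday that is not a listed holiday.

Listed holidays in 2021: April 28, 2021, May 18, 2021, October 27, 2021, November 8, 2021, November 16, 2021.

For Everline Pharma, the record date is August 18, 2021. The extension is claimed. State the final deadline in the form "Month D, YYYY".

December 30, 2021

From August 18, 2021, 90 calendar days later is November 16, 2021.
Because November 16, 2021 is a listed holiday, the deadline becomes November 15, 2021 (Monday).
Add the 45 calendar-day extension to November 15, 2021: December 30, 2021.
Since December 30, 2021 is a Thursday and not a holiday, the date is unchanged.
So the filing is due December 30, 2021.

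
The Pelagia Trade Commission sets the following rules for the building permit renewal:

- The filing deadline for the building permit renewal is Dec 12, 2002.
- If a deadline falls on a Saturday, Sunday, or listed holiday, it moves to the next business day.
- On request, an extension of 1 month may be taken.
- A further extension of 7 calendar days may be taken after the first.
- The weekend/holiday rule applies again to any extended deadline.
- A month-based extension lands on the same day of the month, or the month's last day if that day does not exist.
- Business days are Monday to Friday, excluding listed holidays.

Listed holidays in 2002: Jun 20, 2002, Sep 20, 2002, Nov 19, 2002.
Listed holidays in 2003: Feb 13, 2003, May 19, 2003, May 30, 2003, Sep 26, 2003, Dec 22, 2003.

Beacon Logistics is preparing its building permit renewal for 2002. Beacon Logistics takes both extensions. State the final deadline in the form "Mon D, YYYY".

Jan 20, 2003

Start from the fixed due date, Dec 12, 2002.
Since Dec 12, 2002 is a Thursday and not a holiday, the date is unchanged.
Applying the 1 month extension: 1 month after Dec 12, 2002 is Jan 12, 2003.
Jan 12, 2003 is a Sunday; the next business day is Jan 13, 2003 (Monday).
Applying the 7-calendar-day extension: Jan 13, 2003 + 7 days = Jan 20, 2003.
Jan 20, 2003 (Monday) is already a business day.
Final deadline: Jan 20, 2003.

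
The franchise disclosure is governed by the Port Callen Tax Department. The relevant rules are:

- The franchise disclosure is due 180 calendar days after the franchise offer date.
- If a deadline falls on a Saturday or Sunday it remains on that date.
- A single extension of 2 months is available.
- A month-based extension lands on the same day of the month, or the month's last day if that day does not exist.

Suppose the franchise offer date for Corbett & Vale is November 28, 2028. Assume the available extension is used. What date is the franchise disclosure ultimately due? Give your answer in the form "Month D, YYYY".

July 27, 2029

From November 28, 2028, 180 calendar days later is May 27, 2029.
May 27, 2029 falls on a Sunday. The rules make no weekend/holiday allowance, so it remains May 27, 2029.
Add 2 months to May 27, 2029: July 27, 2029.
July 27, 2029 is a Friday; no weekend or holiday adjustment applies.
Final deadline: July 27, 2029.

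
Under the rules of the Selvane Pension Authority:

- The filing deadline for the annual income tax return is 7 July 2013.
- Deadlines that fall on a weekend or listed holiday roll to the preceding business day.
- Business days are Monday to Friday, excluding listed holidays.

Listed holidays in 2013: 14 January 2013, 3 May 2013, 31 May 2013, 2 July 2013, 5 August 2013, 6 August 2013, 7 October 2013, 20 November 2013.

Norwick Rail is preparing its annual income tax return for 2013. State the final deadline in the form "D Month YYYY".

5 July 2013

The statutory due date is 7 July 2013.
7 July 2013 falls on a Sunday. Rolling to the preceding business day gives 5 July 2013, a Friday.
Final deadline: 5 July 2013.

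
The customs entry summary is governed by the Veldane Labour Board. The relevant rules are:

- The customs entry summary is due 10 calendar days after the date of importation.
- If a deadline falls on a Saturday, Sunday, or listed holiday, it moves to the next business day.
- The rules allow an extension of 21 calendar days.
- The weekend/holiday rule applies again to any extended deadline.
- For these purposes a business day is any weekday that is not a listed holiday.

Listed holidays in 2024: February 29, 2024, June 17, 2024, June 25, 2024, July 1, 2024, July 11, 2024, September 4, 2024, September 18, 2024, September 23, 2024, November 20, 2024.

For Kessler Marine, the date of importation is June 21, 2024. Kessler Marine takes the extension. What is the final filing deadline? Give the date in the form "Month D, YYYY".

July 23, 2024

Adding 10 calendar days to June 21, 2024 gives July 1, 2024.
July 1, 2024 is a listed holiday, so it moves to the next business day, July 2, 2024 (Tuesday).
Applying the 21-calendar-day extension: July 2, 2024 + 21 days = July 23, 2024.
July 23, 2024 (Tuesday) is already a business day.
Deadline: July 23, 2024.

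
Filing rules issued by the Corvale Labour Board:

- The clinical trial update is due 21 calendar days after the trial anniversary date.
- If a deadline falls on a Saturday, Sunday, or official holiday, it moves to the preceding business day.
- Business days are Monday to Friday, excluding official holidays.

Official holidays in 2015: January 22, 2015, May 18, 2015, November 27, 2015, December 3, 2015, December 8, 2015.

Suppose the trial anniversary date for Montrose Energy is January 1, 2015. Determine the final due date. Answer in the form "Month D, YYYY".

21 calendar days after January 1, 2015 is January 22, 2015.
January 22, 2015 falls on a listed holiday. Rolling to the preceding business day gives January 21, 2015, a Wednesday.
Final deadline: January 21, 2015.

January 21, 2015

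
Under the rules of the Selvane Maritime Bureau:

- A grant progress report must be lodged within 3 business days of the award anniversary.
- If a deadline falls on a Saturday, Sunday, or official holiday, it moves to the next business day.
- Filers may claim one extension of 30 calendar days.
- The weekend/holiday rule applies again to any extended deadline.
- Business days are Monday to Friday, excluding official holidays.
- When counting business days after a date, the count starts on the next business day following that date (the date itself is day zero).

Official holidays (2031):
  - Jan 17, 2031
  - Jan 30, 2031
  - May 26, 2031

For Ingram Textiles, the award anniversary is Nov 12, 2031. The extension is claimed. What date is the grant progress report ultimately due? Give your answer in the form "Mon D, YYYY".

Dec 17, 2031

3 business days after Nov 12, 2031, excluding weekends and holidays, is Nov 17, 2031.
Nov 17, 2031 (Monday) is already a business day.
Add the 30 calendar-day extension to Nov 17, 2031: Dec 17, 2031.
Dec 17, 2031 (Wednesday) is already a business day.
The final due date is Dec 17, 2031.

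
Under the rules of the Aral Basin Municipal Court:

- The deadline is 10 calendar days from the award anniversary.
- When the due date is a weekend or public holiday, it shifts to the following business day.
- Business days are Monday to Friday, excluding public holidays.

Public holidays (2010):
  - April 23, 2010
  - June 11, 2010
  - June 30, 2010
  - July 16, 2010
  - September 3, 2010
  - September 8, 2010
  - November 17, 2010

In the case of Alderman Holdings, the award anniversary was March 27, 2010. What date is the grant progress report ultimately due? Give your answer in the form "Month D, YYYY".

April 6, 2010

From March 27, 2010, 10 calendar days later is April 6, 2010.
April 6, 2010 (Tuesday) is already a business day.
The final due date is April 6, 2010.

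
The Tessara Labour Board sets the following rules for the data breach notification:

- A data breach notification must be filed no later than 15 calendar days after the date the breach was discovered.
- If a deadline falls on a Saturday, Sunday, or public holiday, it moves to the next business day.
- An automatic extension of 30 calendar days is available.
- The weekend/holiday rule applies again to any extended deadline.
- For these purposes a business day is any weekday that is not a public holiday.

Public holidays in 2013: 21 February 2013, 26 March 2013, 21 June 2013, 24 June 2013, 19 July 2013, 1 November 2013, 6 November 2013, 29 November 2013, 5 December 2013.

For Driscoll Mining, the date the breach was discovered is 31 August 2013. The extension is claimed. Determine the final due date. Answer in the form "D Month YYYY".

16 October 2013

15 calendar days after 31 August 2013 is 15 September 2013.
15 September 2013 falls on a Sunday. Rolling to the next business day gives 16 September 2013, a Monday.
With the 30-day extension, 16 September 2013 becomes 16 October 2013.
16 October 2013 is a Wednesday and not a listed holiday, so it stands.
The final due date is 16 October 2013.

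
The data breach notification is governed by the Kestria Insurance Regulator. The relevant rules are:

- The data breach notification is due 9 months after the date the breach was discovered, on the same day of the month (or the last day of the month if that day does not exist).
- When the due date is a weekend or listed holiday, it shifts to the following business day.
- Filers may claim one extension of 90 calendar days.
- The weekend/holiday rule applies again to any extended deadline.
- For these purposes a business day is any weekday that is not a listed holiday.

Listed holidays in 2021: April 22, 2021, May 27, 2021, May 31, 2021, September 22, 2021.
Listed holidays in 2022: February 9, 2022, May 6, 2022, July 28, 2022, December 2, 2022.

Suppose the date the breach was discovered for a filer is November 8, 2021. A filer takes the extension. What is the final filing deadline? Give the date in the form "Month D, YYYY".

9 months from November 8, 2021 is August 8, 2022.
August 8, 2022 falls on a Monday, which is a business day, so no adjustment is needed.
Add the 90 calendar-day extension to August 8, 2022: November 6, 2022.
November 6, 2022 is a Sunday; the next business day is November 7, 2022 (Monday).
Deadline: November 7, 2022.

November 7, 2022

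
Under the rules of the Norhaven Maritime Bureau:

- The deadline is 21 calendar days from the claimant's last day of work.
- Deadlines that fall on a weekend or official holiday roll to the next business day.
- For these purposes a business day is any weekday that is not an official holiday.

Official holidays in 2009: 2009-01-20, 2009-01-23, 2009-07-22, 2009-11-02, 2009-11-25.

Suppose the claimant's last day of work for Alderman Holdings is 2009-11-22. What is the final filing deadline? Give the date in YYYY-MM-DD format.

2009-12-14

Adding 21 calendar days to 2009-11-22 gives 2009-12-13.
2009-12-13 is a Sunday; the next business day is 2009-12-14 (Monday).
The final due date is 2009-12-14.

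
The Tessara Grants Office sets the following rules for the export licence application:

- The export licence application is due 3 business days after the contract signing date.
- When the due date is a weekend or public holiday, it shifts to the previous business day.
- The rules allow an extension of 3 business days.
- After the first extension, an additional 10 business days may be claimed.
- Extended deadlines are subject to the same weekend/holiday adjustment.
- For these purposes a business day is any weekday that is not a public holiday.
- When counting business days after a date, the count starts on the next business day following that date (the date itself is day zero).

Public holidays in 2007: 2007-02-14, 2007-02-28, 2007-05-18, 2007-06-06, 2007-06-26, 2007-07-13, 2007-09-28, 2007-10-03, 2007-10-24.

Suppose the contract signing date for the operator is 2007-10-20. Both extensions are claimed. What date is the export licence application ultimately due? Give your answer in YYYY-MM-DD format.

2007-11-13

Starting the day after 2007-10-20 and counting 3 business days lands on 2007-10-25.
2007-10-25 (Thursday) is already a business day.
The 3-business-day extension runs from 2007-10-25 to 2007-10-30.
2007-10-30 falls on a Tuesday, which is a business day, so no adjustment is needed.
Counting 10 further business days from 2007-10-30 reaches 2007-11-13.
2007-11-13 is a Tuesday and not a listed holiday, so it stands.
Final deadline: 2007-11-13.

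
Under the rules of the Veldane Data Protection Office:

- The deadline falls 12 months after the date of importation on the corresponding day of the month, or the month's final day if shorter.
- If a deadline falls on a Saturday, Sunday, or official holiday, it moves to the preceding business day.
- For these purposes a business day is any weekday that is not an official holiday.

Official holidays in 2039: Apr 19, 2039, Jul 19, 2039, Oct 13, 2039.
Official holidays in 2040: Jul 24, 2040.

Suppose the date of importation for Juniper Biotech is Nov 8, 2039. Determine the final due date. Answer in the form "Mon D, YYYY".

12 months after Nov 8, 2039, on the same day of the month, is Nov 8, 2040.
Since Nov 8, 2040 is a Thursday and not a holiday, the date is unchanged.
So the filing is due Nov 8, 2040.

Nov 8, 2040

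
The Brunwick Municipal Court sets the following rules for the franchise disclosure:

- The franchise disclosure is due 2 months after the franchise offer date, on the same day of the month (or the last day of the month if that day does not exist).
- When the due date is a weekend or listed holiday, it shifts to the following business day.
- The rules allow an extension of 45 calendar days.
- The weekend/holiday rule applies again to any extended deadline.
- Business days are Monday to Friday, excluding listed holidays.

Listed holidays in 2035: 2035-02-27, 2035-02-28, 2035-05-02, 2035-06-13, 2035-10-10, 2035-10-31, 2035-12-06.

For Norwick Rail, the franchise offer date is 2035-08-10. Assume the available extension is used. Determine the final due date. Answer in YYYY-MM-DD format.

2035-11-26

Moving 2 months forward from 2035-08-10 on the corresponding day gives 2035-10-10.
2035-10-10 is a listed holiday; the next business day is 2035-10-11 (Thursday).
The 45-calendar-day extension moves the deadline from 2035-10-11 to 2035-11-25.
Because 2035-11-25 is a Sunday, the deadline becomes 2035-11-26 (Monday).
Deadline: 2035-11-26.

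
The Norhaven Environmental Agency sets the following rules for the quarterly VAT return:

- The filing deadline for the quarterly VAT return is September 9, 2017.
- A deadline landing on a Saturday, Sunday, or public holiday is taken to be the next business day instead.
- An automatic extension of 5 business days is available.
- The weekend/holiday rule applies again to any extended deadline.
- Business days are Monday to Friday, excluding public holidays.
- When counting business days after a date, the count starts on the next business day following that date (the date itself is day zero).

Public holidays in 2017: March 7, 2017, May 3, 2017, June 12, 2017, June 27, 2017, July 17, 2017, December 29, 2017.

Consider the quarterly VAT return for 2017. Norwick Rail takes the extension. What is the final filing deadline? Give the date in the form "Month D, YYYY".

September 18, 2017

Start from the fixed due date, September 9, 2017.
September 9, 2017 is a Saturday; the next business day is September 11, 2017 (Monday).
The 5-business-day extension runs from September 11, 2017 to September 18, 2017.
September 18, 2017 falls on a Monday, which is a business day, so no adjustment is needed.
Final deadline: September 18, 2017.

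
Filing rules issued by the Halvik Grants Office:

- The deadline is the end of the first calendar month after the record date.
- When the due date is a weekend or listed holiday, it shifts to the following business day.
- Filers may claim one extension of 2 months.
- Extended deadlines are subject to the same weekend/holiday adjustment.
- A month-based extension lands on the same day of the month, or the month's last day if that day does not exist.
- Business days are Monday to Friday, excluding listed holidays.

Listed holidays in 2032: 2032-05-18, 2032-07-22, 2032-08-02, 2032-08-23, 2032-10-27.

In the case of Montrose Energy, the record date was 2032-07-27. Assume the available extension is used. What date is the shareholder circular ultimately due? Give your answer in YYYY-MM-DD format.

The first month after 2032-07-27 is August 2032, whose last day is 2032-08-31.
Since 2032-08-31 is a Tuesday and not a holiday, the date is unchanged.
The 2 months extension carries 2032-08-31 to 2032-10-31.
2032-10-31 is a Sunday; the next business day is 2032-11-01 (Monday).
Deadline: 2032-11-01.

2032-11-01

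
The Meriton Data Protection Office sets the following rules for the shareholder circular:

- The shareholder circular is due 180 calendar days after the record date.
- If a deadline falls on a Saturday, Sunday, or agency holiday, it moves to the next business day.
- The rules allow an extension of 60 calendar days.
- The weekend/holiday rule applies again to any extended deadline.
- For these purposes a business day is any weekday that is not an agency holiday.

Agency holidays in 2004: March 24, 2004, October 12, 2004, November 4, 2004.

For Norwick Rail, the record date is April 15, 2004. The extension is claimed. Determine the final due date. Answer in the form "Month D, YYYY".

Trigger date April 15, 2004 + 180 calendar days = October 12, 2004.
October 12, 2004 is a listed holiday, so it moves to the next business day, October 13, 2004 (Wednesday).
Applying the 60-calendar-day extension: October 13, 2004 + 60 days = December 12, 2004.
December 12, 2004 is a Sunday; the next business day is December 13, 2004 (Monday).
Deadline: December 13, 2004.

December 13, 2004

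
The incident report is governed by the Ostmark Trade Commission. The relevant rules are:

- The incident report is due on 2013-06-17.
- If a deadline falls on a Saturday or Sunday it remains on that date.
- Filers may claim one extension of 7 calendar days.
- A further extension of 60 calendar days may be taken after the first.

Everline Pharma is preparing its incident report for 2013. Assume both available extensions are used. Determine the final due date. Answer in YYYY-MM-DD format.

2013-08-23

Start from the fixed due date, 2013-06-17.
2013-06-17 is a Monday; no weekend or holiday adjustment applies.
Applying the 7-calendar-day extension: 2013-06-17 + 7 days = 2013-06-24.
2013-06-24 falls on a Monday. The rules make no weekend/holiday allowance, so it remains 2013-06-24.
Add the 60 calendar-day extension to 2013-06-24: 2013-08-23.
No adjustment is made for weekends or holidays, so 2013-08-23 stands.
Deadline: 2013-08-23.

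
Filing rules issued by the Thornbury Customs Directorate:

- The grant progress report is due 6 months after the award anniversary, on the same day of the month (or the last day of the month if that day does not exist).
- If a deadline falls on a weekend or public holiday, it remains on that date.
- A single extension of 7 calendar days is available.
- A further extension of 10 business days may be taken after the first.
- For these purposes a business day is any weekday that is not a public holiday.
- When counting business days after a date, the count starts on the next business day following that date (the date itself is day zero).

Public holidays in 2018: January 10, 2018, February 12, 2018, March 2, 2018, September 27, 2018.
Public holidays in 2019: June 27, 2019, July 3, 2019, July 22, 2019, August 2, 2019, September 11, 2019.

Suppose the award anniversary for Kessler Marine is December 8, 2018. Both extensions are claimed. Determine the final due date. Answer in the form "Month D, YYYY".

Moving 6 months forward from December 8, 2018 on the corresponding day gives June 8, 2019.
June 8, 2019 falls on a Saturday. The rules make no weekend/holiday allowance, so it remains June 8, 2019.
Applying the 7-calendar-day extension: June 8, 2019 + 7 days = June 15, 2019.
June 15, 2019 is a Saturday; no weekend or holiday adjustment applies.
The 10-business-day extension runs from June 15, 2019 to July 1, 2019.
July 1, 2019 falls on a Monday. The rules make no weekend/holiday allowance, so it remains July 1, 2019.
The final due date is July 1, 2019.

July 1, 2019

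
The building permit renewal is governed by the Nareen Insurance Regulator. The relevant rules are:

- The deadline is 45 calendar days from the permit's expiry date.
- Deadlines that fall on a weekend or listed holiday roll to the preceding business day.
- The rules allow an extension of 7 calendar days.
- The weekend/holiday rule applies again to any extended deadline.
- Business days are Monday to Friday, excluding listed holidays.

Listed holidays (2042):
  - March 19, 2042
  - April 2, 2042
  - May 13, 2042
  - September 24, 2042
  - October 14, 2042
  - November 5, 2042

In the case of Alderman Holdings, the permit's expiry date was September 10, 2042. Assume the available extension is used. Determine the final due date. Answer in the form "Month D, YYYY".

Adding 45 calendar days to September 10, 2042 gives October 25, 2042.
October 25, 2042 is a Saturday; the preceding business day is October 24, 2042 (Friday).
Add the 7 calendar-day extension to October 24, 2042: October 31, 2042.
Since October 31, 2042 is a Friday and not a holiday, the date is unchanged.
Deadline: October 31, 2042.

October 31, 2042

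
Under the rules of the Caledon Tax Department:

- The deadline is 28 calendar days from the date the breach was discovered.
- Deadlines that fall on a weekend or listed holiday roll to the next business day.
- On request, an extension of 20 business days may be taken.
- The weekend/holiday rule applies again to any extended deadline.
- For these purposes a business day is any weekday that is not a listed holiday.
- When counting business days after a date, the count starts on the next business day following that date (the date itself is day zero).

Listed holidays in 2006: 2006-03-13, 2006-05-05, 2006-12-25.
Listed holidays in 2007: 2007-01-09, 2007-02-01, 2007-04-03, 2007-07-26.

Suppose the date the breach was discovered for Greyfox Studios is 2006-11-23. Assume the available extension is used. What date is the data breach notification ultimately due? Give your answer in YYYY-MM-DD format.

2007-01-22

28 calendar days after 2006-11-23 is 2006-12-21.
2006-12-21 (Thursday) is already a business day.
The 20-business-day extension runs from 2006-12-21 to 2007-01-22.
2007-01-22 falls on a Monday, which is a business day, so no adjustment is needed.
Final deadline: 2007-01-22.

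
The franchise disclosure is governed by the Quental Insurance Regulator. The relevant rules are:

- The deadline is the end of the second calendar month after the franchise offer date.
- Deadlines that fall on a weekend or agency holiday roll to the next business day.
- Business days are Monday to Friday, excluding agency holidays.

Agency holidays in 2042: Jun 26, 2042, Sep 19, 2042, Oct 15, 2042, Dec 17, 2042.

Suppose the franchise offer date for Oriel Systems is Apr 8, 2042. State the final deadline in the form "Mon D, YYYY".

Jun 30, 2042

The second month after Apr 8, 2042 is June 2042, whose last day is Jun 30, 2042.
Jun 30, 2042 is a Monday and not a listed holiday, so it stands.
The final due date is Jun 30, 2042.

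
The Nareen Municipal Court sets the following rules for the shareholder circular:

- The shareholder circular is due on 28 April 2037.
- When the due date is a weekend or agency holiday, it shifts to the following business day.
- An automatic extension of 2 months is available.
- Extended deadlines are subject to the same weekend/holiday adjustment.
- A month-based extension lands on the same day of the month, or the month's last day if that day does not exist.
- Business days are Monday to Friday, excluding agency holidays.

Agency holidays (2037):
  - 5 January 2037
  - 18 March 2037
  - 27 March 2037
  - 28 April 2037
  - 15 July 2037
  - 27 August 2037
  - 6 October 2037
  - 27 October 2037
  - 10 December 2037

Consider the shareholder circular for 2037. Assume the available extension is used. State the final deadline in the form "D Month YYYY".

Start from the fixed due date, 28 April 2037.
28 April 2037 falls on a listed holiday. Rolling to the next business day gives 29 April 2037, a Wednesday.
Add 2 months to 29 April 2037: 29 June 2037.
29 June 2037 falls on a Monday, which is a business day, so no adjustment is needed.
Deadline: 29 June 2037.

29 June 2037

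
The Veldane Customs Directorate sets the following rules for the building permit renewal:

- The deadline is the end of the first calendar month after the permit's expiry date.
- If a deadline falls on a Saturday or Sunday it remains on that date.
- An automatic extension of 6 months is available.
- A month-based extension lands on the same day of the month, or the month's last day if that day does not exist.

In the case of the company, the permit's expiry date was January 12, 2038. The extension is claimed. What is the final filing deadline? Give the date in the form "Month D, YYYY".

The first month after January 12, 2038 is February 2038, whose last day is February 28, 2038.
No adjustment is made for weekends or holidays, so February 28, 2038 stands.
Add 6 months to February 28, 2038: August 28, 2038.
No adjustment is made for weekends or holidays, so August 28, 2038 stands.
So the filing is due August 28, 2038.

August 28, 2038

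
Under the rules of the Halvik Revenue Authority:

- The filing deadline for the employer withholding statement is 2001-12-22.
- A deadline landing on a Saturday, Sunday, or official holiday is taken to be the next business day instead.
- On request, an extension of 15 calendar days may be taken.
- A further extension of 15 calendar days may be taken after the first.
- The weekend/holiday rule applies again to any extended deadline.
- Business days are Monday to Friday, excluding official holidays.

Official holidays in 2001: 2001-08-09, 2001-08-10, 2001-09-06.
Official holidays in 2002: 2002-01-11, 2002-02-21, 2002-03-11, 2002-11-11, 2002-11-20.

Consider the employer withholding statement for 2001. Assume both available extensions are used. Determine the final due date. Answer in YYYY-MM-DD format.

Start from the fixed due date, 2001-12-22.
2001-12-22 falls on a Saturday. Rolling to the next business day gives 2001-12-24, a Monday.
Applying the 15-calendar-day extension: 2001-12-24 + 15 days = 2002-01-08.
2002-01-08 (Tuesday) is already a business day.
Add the 15 calendar-day extension to 2002-01-08: 2002-01-23.
2002-01-23 falls on a Wednesday, which is a business day, so no adjustment is needed.
Deadline: 2002-01-23.

2002-01-23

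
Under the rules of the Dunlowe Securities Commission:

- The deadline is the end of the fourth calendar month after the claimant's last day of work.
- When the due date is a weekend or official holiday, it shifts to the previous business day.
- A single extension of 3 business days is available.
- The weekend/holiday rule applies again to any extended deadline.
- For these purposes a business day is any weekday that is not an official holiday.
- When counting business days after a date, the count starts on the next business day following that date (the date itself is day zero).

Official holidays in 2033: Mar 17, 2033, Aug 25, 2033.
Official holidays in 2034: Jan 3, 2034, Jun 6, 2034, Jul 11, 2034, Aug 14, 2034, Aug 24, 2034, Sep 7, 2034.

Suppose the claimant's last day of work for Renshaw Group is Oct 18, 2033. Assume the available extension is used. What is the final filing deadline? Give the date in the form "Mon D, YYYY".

Mar 3, 2034

4 months after Oct 18, 2033 falls in February 2034; the last day of that month is Feb 28, 2034.
Since Feb 28, 2034 is a Tuesday and not a holiday, the date is unchanged.
The 3-business-day extension runs from Feb 28, 2034 to Mar 3, 2034.
Mar 3, 2034 (Friday) is already a business day.
Deadline: Mar 3, 2034.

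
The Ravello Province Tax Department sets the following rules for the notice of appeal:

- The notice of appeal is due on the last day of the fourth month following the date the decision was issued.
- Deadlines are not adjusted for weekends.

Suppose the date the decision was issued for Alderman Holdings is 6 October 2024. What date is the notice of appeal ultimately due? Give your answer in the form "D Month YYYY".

28 February 2025

The fourth month after 6 October 2024 is February 2025, whose last day is 28 February 2025.
No adjustment is made for weekends or holidays, so 28 February 2025 stands.
The final due date is 28 February 2025.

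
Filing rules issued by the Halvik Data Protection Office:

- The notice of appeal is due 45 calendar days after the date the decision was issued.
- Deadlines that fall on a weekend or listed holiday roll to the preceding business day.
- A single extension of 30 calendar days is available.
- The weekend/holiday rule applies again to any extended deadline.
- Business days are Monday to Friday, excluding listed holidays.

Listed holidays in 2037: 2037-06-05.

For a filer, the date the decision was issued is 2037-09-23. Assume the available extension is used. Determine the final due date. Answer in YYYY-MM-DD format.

Adding 45 calendar days to 2037-09-23 gives 2037-11-07.
2037-11-07 falls on a Saturday. Rolling to the preceding business day gives 2037-11-06, a Friday.
Add the 30 calendar-day extension to 2037-11-06: 2037-12-06.
2037-12-06 falls on a Sunday. Rolling to the preceding business day gives 2037-12-04, a Friday.
So the filing is due 2037-12-04.

2037-12-04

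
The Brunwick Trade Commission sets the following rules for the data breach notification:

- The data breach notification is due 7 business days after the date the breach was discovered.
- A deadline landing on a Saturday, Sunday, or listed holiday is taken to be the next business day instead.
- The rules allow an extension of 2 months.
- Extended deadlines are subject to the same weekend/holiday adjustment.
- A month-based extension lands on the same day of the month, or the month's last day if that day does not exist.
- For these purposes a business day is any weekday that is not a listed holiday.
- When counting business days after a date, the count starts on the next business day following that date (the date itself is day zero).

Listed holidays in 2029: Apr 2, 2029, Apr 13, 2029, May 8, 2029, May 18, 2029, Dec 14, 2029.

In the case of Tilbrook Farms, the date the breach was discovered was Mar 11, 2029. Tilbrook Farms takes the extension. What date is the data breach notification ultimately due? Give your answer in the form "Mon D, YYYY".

May 21, 2029

Starting the day after Mar 11, 2029 and counting 7 business days lands on Mar 20, 2029.
Since Mar 20, 2029 is a Tuesday and not a holiday, the date is unchanged.
Add 2 months to Mar 20, 2029: May 20, 2029.
May 20, 2029 is a Sunday, so it moves to the next business day, May 21, 2029 (Monday).
Deadline: May 21, 2029.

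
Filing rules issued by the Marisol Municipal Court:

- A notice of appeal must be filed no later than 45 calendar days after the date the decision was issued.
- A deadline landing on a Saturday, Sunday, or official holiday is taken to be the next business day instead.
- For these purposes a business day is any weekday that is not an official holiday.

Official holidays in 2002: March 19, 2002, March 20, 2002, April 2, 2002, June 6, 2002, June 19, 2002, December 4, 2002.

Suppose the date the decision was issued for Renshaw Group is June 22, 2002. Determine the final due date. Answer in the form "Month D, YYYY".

August 6, 2002

Trigger date June 22, 2002 + 45 calendar days = August 6, 2002.
August 6, 2002 is a Tuesday and not a listed holiday, so it stands.
Final deadline: August 6, 2002.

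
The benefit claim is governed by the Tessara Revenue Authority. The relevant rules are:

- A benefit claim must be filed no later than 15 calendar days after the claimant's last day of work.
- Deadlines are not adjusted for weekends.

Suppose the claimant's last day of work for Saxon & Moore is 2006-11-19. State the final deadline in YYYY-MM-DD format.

From 2006-11-19, 15 calendar days later is 2006-12-04.
No adjustment is made for weekends or holidays, so 2006-12-04 stands.
Deadline: 2006-12-04.

2006-12-04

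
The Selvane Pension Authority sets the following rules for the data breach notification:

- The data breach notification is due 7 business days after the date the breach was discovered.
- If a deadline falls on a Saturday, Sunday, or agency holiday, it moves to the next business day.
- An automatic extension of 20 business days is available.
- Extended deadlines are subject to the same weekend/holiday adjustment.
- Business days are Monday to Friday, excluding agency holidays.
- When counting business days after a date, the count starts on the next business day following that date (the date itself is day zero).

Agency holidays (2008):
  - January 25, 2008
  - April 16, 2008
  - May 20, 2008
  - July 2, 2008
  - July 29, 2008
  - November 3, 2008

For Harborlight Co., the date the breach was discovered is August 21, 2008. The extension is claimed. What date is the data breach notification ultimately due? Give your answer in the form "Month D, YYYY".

Starting the day after August 21, 2008 and counting 7 business days lands on September 1, 2008.
Since September 1, 2008 is a Monday and not a holiday, the date is unchanged.
Counting 20 further business days from September 1, 2008 reaches September 29, 2008.
September 29, 2008 (Monday) is already a business day.
So the filing is due September 29, 2008.

September 29, 2008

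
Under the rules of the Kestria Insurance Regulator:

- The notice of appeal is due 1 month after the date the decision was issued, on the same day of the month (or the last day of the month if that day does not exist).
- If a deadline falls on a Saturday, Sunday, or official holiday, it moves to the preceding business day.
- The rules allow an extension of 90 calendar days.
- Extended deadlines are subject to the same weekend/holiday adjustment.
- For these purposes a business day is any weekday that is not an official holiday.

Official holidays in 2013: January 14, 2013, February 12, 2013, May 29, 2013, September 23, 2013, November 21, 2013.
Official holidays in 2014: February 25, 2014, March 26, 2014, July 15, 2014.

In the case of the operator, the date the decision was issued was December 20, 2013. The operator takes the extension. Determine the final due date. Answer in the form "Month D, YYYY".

1 month from December 20, 2013 is January 20, 2014.
January 20, 2014 (Monday) is already a business day.
Add the 90 calendar-day extension to January 20, 2014: April 20, 2014.
April 20, 2014 is a Sunday; the preceding business day is April 18, 2014 (Friday).
The final due date is April 18, 2014.

April 18, 2014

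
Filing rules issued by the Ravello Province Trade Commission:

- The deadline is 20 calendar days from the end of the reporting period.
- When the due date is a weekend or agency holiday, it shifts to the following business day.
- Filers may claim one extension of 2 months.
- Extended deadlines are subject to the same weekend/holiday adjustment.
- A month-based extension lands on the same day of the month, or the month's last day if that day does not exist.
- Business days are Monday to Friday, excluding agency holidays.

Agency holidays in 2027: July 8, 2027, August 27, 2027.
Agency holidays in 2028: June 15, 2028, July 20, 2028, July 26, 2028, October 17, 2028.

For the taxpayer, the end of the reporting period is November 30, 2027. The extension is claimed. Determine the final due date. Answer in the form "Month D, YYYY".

February 21, 2028

Adding 20 calendar days to November 30, 2027 gives December 20, 2027.
December 20, 2027 falls on a Monday, which is a business day, so no adjustment is needed.
Add 2 months to December 20, 2027: February 20, 2028.
February 20, 2028 is a Sunday; the next business day is February 21, 2028 (Monday).
The final due date is February 21, 2028.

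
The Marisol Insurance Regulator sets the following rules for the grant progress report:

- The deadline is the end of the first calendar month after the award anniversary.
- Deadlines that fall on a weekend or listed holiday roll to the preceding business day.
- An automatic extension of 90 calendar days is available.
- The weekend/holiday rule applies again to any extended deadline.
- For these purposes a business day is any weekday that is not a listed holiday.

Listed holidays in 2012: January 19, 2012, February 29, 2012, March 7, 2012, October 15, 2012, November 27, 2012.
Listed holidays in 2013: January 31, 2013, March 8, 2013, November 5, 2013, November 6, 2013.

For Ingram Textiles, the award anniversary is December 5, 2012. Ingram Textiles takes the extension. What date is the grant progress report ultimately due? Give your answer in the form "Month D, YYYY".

April 30, 2013

The first month after December 5, 2012 is January 2013, whose last day is January 31, 2013.
January 31, 2013 is a listed holiday; the preceding business day is January 30, 2013 (Wednesday).
With the 90-day extension, January 30, 2013 becomes April 30, 2013.
Since April 30, 2013 is a Tuesday and not a holiday, the date is unchanged.
Final deadline: April 30, 2013.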